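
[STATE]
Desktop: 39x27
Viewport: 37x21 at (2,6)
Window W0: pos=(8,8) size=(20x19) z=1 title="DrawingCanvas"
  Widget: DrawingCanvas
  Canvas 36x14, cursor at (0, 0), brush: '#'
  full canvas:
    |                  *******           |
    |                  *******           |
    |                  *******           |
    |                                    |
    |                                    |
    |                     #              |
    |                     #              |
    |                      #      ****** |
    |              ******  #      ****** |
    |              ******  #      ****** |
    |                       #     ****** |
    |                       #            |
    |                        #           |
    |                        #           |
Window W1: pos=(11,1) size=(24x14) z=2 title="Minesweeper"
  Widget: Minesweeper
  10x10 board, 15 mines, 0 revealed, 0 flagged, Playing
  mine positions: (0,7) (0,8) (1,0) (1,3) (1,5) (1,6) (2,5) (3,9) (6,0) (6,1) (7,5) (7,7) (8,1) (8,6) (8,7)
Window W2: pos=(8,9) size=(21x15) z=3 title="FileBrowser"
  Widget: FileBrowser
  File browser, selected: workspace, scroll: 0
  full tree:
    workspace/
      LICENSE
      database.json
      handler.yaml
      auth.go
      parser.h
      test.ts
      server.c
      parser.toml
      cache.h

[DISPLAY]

         ┃■■■■■■■■■■            ┃    
         ┃■■■■■■■■■■            ┃    
      ┏━━┃■■■■■■■■■■            ┃    
      ┏━━━━━━━━━━━━━━━━━━━┓     ┃    
      ┃ FileBrowser       ┃     ┃    
      ┠───────────────────┨     ┃    
      ┃> [-] workspace/   ┃     ┃    
      ┃    LICENSE        ┃     ┃    
      ┃    database.json  ┃━━━━━┛    
      ┃    handler.yaml   ┃          
      ┃    auth.go        ┃          
      ┃    parser.h       ┃          
      ┃    test.ts        ┃          
      ┃    server.c       ┃          
      ┃    parser.toml    ┃          
      ┃    cache.h        ┃          
      ┃                   ┃          
      ┗━━━━━━━━━━━━━━━━━━━┛          
      ┃                  ┃           
      ┃                  ┃           
      ┗━━━━━━━━━━━━━━━━━━┛           


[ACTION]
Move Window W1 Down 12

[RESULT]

                                     
                                     
      ┏━━━━━━━━━━━━━━━━━━┓           
      ┏━━━━━━━━━━━━━━━━━━━┓          
      ┃ FileBrowser       ┃          
      ┠───────────────────┨          
      ┃> [-] workspace/   ┃          
      ┃    LICENSE        ┃━━━━━┓    
      ┃    database.json  ┃     ┃    
      ┃    handler.yaml   ┃─────┨    
      ┃    auth.go        ┃     ┃    
      ┃    parser.h       ┃     ┃    
      ┃    test.ts        ┃     ┃    
      ┃    server.c       ┃     ┃    
      ┃    parser.toml    ┃     ┃    
      ┃    cache.h        ┃     ┃    
      ┃                   ┃     ┃    
      ┗━━━━━━━━━━━━━━━━━━━┛     ┃    
      ┃  ┃■■■■■■■■■■            ┃    
      ┃  ┃■■■■■■■■■■            ┃    
      ┗━━┗━━━━━━━━━━━━━━━━━━━━━━┛    


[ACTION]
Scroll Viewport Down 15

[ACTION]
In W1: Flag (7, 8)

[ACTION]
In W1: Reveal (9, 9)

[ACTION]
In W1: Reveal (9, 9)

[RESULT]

                                     
                                     
      ┏━━━━━━━━━━━━━━━━━━┓           
      ┏━━━━━━━━━━━━━━━━━━━┓          
      ┃ FileBrowser       ┃          
      ┠───────────────────┨          
      ┃> [-] workspace/   ┃          
      ┃    LICENSE        ┃━━━━━┓    
      ┃    database.json  ┃     ┃    
      ┃    handler.yaml   ┃─────┨    
      ┃    auth.go        ┃     ┃    
      ┃    parser.h       ┃     ┃    
      ┃    test.ts        ┃     ┃    
      ┃    server.c       ┃     ┃    
      ┃    parser.toml    ┃     ┃    
      ┃    cache.h        ┃     ┃    
      ┃                   ┃     ┃    
      ┗━━━━━━━━━━━━━━━━━━━┛     ┃    
      ┃  ┃■■1 12■■2             ┃    
      ┃  ┃■■1  1■■1             ┃    
      ┗━━┗━━━━━━━━━━━━━━━━━━━━━━┛    


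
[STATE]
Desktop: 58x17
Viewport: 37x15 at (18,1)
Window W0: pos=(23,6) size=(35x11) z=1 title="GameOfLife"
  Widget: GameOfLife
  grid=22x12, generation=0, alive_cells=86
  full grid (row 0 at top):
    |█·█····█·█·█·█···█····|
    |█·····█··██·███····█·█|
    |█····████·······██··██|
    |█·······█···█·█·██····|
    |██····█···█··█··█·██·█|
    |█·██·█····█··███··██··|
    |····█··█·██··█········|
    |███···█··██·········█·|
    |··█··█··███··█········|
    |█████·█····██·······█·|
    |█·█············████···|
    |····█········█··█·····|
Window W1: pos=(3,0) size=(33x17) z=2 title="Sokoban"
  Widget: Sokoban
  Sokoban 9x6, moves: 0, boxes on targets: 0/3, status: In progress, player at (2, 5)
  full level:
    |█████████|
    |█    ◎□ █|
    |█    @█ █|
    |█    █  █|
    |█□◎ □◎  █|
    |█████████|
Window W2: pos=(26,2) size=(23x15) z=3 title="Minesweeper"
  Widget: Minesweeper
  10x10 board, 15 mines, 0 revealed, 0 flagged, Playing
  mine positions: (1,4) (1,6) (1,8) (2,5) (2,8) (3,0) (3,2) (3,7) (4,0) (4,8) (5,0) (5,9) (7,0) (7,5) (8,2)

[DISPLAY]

                 ┃                   
────────┏━━━━━━━━━━━━━━━━━━━━━┓      
        ┃ Minesweeper         ┃      
        ┠─────────────────────┨      
        ┃■■■■■■■■■■           ┃      
        ┃■■■■■■■■■■           ┃━━━━━━
        ┃■■■■■■■■■■           ┃      
        ┃■■■■■■■■■■           ┃──────
        ┃■■■■■■■■■■           ┃      
        ┃■■■■■■■■■■           ┃      
        ┃■■■■■■■■■■           ┃      
        ┃■■■■■■■■■■           ┃      
        ┃■■■■■■■■■■           ┃      
        ┃■■■■■■■■■■           ┃      
        ┃                     ┃      


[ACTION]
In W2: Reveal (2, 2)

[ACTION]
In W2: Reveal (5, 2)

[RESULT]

                 ┃                   
────────┏━━━━━━━━━━━━━━━━━━━━━┓      
        ┃ Minesweeper         ┃      
        ┠─────────────────────┨      
        ┃■■■■■■■■■■           ┃      
        ┃■■■■■■■■■■           ┃━━━━━━
        ┃■■1■■■■■■■           ┃      
        ┃■■■1112■■■           ┃──────
        ┃■411  12■■           ┃      
        ┃■2     12■           ┃      
        ┃■2  111 11           ┃      
        ┃■2111■1              ┃      
        ┃■■■1111              ┃      
        ┃■■■1                 ┃      
        ┃                     ┃      


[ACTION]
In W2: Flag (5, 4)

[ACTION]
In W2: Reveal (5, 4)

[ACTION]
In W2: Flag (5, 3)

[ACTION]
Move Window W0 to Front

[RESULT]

                 ┃                   
────────┏━━━━━━━━━━━━━━━━━━━━━┓      
        ┃ Minesweeper         ┃      
        ┠─────────────────────┨      
        ┃■■■■■■■■■■           ┃      
     ┏━━━━━━━━━━━━━━━━━━━━━━━━━━━━━━━
     ┃ GameOfLife                    
     ┠───────────────────────────────
     ┃Gen: 0                         
     ┃█·······█···█·█·██····         
     ┃██····█···█··█··█·██·█         
     ┃█·██·█····█··███··██··         
     ┃····█··█·██··█········         
     ┃███···█··██·········█·         
     ┃··█··█··███··█········         


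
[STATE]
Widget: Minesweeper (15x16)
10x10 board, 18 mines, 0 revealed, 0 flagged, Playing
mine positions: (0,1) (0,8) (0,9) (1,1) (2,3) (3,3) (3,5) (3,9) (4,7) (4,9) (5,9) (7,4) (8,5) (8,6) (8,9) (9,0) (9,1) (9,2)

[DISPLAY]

■■■■■■■■■■     
■■■■■■■■■■     
■■■■■■■■■■     
■■■■■■■■■■     
■■■■■■■■■■     
■■■■■■■■■■     
■■■■■■■■■■     
■■■■■■■■■■     
■■■■■■■■■■     
■■■■■■■■■■     
               
               
               
               
               
               


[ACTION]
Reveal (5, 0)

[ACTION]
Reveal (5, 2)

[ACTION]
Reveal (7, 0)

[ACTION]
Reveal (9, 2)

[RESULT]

■✹■■■■■■✹✹     
■✹■■■■■■■■     
113✹■■■■■■     
  2✹■✹■■■✹     
  11212✹■✹     
      113✹     
   111  1■     
   1✹3211■     
2322■✹✹■■✹     
✹✹✹■■■■■■■     
               
               
               
               
               
               


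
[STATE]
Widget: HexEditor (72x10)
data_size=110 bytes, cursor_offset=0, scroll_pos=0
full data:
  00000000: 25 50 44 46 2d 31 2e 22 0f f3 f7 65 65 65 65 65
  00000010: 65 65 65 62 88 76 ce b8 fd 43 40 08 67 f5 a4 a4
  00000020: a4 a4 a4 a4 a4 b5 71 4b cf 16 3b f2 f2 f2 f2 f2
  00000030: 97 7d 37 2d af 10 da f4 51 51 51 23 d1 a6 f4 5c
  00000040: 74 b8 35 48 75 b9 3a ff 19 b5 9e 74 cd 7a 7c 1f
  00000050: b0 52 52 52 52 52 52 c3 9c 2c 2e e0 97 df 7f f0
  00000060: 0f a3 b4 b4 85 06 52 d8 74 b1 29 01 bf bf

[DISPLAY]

00000000  25 50 44 46 2d 31 2e 22  0f f3 f7 65 65 65 65 65  |%PDF-1."...
00000010  65 65 65 62 88 76 ce b8  fd 43 40 08 67 f5 a4 a4  |eeeb.v...C@
00000020  a4 a4 a4 a4 a4 b5 71 4b  cf 16 3b f2 f2 f2 f2 f2  |......qK..;
00000030  97 7d 37 2d af 10 da f4  51 51 51 23 d1 a6 f4 5c  |.}7-....QQQ
00000040  74 b8 35 48 75 b9 3a ff  19 b5 9e 74 cd 7a 7c 1f  |t.5Hu.:....
00000050  b0 52 52 52 52 52 52 c3  9c 2c 2e e0 97 df 7f f0  |.RRRRRR..,.
00000060  0f a3 b4 b4 85 06 52 d8  74 b1 29 01 bf bf        |......R.t.)
                                                                        
                                                                        
                                                                        


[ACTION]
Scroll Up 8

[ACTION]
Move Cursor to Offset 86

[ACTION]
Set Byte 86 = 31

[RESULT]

00000000  25 50 44 46 2d 31 2e 22  0f f3 f7 65 65 65 65 65  |%PDF-1."...
00000010  65 65 65 62 88 76 ce b8  fd 43 40 08 67 f5 a4 a4  |eeeb.v...C@
00000020  a4 a4 a4 a4 a4 b5 71 4b  cf 16 3b f2 f2 f2 f2 f2  |......qK..;
00000030  97 7d 37 2d af 10 da f4  51 51 51 23 d1 a6 f4 5c  |.}7-....QQQ
00000040  74 b8 35 48 75 b9 3a ff  19 b5 9e 74 cd 7a 7c 1f  |t.5Hu.:....
00000050  b0 52 52 52 52 52 31 c3  9c 2c 2e e0 97 df 7f f0  |.RRRRR1..,.
00000060  0f a3 b4 b4 85 06 52 d8  74 b1 29 01 bf bf        |......R.t.)
                                                                        
                                                                        
                                                                        


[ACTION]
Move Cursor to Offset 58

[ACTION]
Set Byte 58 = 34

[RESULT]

00000000  25 50 44 46 2d 31 2e 22  0f f3 f7 65 65 65 65 65  |%PDF-1."...
00000010  65 65 65 62 88 76 ce b8  fd 43 40 08 67 f5 a4 a4  |eeeb.v...C@
00000020  a4 a4 a4 a4 a4 b5 71 4b  cf 16 3b f2 f2 f2 f2 f2  |......qK..;
00000030  97 7d 37 2d af 10 da f4  51 51 34 23 d1 a6 f4 5c  |.}7-....QQ4
00000040  74 b8 35 48 75 b9 3a ff  19 b5 9e 74 cd 7a 7c 1f  |t.5Hu.:....
00000050  b0 52 52 52 52 52 31 c3  9c 2c 2e e0 97 df 7f f0  |.RRRRR1..,.
00000060  0f a3 b4 b4 85 06 52 d8  74 b1 29 01 bf bf        |......R.t.)
                                                                        
                                                                        
                                                                        


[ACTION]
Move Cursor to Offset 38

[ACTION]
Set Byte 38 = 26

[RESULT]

00000000  25 50 44 46 2d 31 2e 22  0f f3 f7 65 65 65 65 65  |%PDF-1."...
00000010  65 65 65 62 88 76 ce b8  fd 43 40 08 67 f5 a4 a4  |eeeb.v...C@
00000020  a4 a4 a4 a4 a4 b5 26 4b  cf 16 3b f2 f2 f2 f2 f2  |......&K..;
00000030  97 7d 37 2d af 10 da f4  51 51 34 23 d1 a6 f4 5c  |.}7-....QQ4
00000040  74 b8 35 48 75 b9 3a ff  19 b5 9e 74 cd 7a 7c 1f  |t.5Hu.:....
00000050  b0 52 52 52 52 52 31 c3  9c 2c 2e e0 97 df 7f f0  |.RRRRR1..,.
00000060  0f a3 b4 b4 85 06 52 d8  74 b1 29 01 bf bf        |......R.t.)
                                                                        
                                                                        
                                                                        


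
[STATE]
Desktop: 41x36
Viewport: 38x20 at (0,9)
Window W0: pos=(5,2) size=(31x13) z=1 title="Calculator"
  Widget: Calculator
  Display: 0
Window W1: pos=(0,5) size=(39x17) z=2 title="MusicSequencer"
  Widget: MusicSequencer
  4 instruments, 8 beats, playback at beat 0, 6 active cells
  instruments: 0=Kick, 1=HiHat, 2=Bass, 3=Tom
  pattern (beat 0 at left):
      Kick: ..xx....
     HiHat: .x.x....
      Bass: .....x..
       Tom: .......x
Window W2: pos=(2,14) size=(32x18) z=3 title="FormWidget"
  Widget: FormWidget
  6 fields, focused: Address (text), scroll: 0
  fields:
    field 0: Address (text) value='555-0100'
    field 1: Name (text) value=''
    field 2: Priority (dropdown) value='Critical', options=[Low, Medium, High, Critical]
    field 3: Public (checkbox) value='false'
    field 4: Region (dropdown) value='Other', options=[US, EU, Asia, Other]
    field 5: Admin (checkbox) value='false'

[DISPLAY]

┃  Kick··██····                       
┃ HiHat·█·█····                       
┃  Bass·····█··                       
┃   Tom·······█                       
┃                                     
┃ ┏━━━━━━━━━━━━━━━━━━━━━━━━━━━━━━┓    
┃ ┃ FormWidget                   ┃    
┃ ┠──────────────────────────────┨    
┃ ┃> Address:    [555-0100      ]┃    
┃ ┃  Name:       [              ]┃    
┃ ┃  Priority:   [Critical     ▼]┃    
┃ ┃  Public:     [ ]             ┃    
┗━┃  Region:     [Other        ▼]┃━━━━
  ┃  Admin:      [ ]             ┃    
  ┃                              ┃    
  ┃                              ┃    
  ┃                              ┃    
  ┃                              ┃    
  ┃                              ┃    
  ┃                              ┃    


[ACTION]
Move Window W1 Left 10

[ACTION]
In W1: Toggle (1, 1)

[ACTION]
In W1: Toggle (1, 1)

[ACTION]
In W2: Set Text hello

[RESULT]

┃  Kick··██····                       
┃ HiHat·█·█····                       
┃  Bass·····█··                       
┃   Tom·······█                       
┃                                     
┃ ┏━━━━━━━━━━━━━━━━━━━━━━━━━━━━━━┓    
┃ ┃ FormWidget                   ┃    
┃ ┠──────────────────────────────┨    
┃ ┃> Address:    [hello         ]┃    
┃ ┃  Name:       [              ]┃    
┃ ┃  Priority:   [Critical     ▼]┃    
┃ ┃  Public:     [ ]             ┃    
┗━┃  Region:     [Other        ▼]┃━━━━
  ┃  Admin:      [ ]             ┃    
  ┃                              ┃    
  ┃                              ┃    
  ┃                              ┃    
  ┃                              ┃    
  ┃                              ┃    
  ┃                              ┃    


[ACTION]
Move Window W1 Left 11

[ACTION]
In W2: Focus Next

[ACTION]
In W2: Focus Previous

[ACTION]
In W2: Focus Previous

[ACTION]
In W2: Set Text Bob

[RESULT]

┃  Kick··██····                       
┃ HiHat·█·█····                       
┃  Bass·····█··                       
┃   Tom·······█                       
┃                                     
┃ ┏━━━━━━━━━━━━━━━━━━━━━━━━━━━━━━┓    
┃ ┃ FormWidget                   ┃    
┃ ┠──────────────────────────────┨    
┃ ┃  Address:    [hello         ]┃    
┃ ┃  Name:       [              ]┃    
┃ ┃  Priority:   [Critical     ▼]┃    
┃ ┃  Public:     [ ]             ┃    
┗━┃  Region:     [Other        ▼]┃━━━━
  ┃> Admin:      [ ]             ┃    
  ┃                              ┃    
  ┃                              ┃    
  ┃                              ┃    
  ┃                              ┃    
  ┃                              ┃    
  ┃                              ┃    


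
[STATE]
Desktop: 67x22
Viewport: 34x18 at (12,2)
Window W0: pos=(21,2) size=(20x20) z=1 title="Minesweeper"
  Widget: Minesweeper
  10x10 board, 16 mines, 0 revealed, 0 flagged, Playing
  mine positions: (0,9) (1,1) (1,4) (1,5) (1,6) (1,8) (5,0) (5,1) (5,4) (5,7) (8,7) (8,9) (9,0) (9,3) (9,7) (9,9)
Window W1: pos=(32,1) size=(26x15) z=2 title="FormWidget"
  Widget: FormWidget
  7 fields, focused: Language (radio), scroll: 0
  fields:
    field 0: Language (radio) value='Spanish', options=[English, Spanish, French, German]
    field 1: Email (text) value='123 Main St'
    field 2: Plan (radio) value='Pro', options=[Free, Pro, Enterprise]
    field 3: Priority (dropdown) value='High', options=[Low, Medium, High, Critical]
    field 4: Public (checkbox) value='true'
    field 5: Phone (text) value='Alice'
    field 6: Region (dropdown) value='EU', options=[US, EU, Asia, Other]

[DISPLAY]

         ┏━━━━━━━━━━┃ FormWidget  
         ┃ Minesweep┠─────────────
         ┠──────────┃> Language:  
         ┃■■■■■■■■■■┃  Email:     
         ┃■■■■■■■■■■┃  Plan:      
         ┃■■■■■■■■■■┃  Priority:  
         ┃■■■■■■■■■■┃  Public:    
         ┃■■■■■■■■■■┃  Phone:     
         ┃■■■■■■■■■■┃  Region:    
         ┃■■■■■■■■■■┃             
         ┃■■■■■■■■■■┃             
         ┃■■■■■■■■■■┃             
         ┃■■■■■■■■■■┃             
         ┃          ┗━━━━━━━━━━━━━
         ┃                  ┃     
         ┃                  ┃     
         ┃                  ┃     
         ┃                  ┃     


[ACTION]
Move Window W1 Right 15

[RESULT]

         ┏━━━━━━━━━━━━━━━━━━┓┃ For
         ┃ Minesweeper      ┃┠────
         ┠──────────────────┨┃> La
         ┃■■■■■■■■■■        ┃┃  Em
         ┃■■■■■■■■■■        ┃┃  Pl
         ┃■■■■■■■■■■        ┃┃  Pr
         ┃■■■■■■■■■■        ┃┃  Pu
         ┃■■■■■■■■■■        ┃┃  Ph
         ┃■■■■■■■■■■        ┃┃  Re
         ┃■■■■■■■■■■        ┃┃    
         ┃■■■■■■■■■■        ┃┃    
         ┃■■■■■■■■■■        ┃┃    
         ┃■■■■■■■■■■        ┃┃    
         ┃                  ┃┗━━━━
         ┃                  ┃     
         ┃                  ┃     
         ┃                  ┃     
         ┃                  ┃     


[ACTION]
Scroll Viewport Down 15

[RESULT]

         ┠──────────────────┨┃> La
         ┃■■■■■■■■■■        ┃┃  Em
         ┃■■■■■■■■■■        ┃┃  Pl
         ┃■■■■■■■■■■        ┃┃  Pr
         ┃■■■■■■■■■■        ┃┃  Pu
         ┃■■■■■■■■■■        ┃┃  Ph
         ┃■■■■■■■■■■        ┃┃  Re
         ┃■■■■■■■■■■        ┃┃    
         ┃■■■■■■■■■■        ┃┃    
         ┃■■■■■■■■■■        ┃┃    
         ┃■■■■■■■■■■        ┃┃    
         ┃                  ┃┗━━━━
         ┃                  ┃     
         ┃                  ┃     
         ┃                  ┃     
         ┃                  ┃     
         ┃                  ┃     
         ┗━━━━━━━━━━━━━━━━━━┛     


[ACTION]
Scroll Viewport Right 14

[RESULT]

──────────────┨┃> Language:   ( ) 
■■■■■■        ┃┃  Email:      [123
■■■■■■        ┃┃  Plan:       ( ) 
■■■■■■        ┃┃  Priority:   [Hig
■■■■■■        ┃┃  Public:     [x] 
■■■■■■        ┃┃  Phone:      [Ali
■■■■■■        ┃┃  Region:     [EU 
■■■■■■        ┃┃                  
■■■■■■        ┃┃                  
■■■■■■        ┃┃                  
■■■■■■        ┃┃                  
              ┃┗━━━━━━━━━━━━━━━━━━
              ┃                   
              ┃                   
              ┃                   
              ┃                   
              ┃                   
━━━━━━━━━━━━━━┛                   


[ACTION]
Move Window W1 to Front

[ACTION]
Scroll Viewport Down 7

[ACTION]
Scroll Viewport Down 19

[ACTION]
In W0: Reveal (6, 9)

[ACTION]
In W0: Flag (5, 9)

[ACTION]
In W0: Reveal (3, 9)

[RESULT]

──────────────┨┃> Language:   ( ) 
■■■■■■        ┃┃  Email:      [123
■■■■■■        ┃┃  Plan:       ( ) 
232211        ┃┃  Priority:   [Hig
              ┃┃  Public:     [x] 
11111         ┃┃  Phone:      [Ali
■■■■1         ┃┃  Region:     [EU 
■■■■1         ┃┃                  
■■■■21        ┃┃                  
■■■■■■        ┃┃                  
■■■■■■        ┃┃                  
              ┃┗━━━━━━━━━━━━━━━━━━
              ┃                   
              ┃                   
              ┃                   
              ┃                   
              ┃                   
━━━━━━━━━━━━━━┛                   


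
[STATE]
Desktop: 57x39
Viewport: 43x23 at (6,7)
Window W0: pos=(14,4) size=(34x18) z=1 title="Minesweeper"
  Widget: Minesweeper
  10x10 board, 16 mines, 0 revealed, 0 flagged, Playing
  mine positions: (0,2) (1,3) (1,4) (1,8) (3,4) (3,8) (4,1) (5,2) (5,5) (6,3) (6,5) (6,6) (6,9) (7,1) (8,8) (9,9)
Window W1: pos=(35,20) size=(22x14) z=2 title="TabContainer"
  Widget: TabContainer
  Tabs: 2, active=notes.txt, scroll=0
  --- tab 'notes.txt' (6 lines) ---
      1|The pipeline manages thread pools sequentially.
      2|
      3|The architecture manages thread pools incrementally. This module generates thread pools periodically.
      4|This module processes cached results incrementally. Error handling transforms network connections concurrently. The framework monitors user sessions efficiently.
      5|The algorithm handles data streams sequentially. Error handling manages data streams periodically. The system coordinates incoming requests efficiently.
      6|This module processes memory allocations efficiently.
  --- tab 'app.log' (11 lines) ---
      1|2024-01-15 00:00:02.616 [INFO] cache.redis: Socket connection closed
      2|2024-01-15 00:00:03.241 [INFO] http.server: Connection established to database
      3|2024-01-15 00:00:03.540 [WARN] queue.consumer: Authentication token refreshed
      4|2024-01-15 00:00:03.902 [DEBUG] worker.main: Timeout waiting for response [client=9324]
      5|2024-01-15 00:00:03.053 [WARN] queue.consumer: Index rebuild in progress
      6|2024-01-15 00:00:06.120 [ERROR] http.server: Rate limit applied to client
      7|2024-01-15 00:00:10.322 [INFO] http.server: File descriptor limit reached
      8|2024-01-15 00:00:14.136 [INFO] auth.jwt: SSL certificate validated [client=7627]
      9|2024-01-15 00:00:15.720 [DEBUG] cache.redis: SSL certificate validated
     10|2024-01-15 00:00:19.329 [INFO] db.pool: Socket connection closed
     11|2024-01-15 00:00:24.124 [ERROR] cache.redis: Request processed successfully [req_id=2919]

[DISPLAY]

        ┃■■■■■■■■■■                      ┃ 
        ┃■■■■■■■■■■                      ┃ 
        ┃■■■■■■■■■■                      ┃ 
        ┃■■■■■■■■■■                      ┃ 
        ┃■■■■■■■■■■                      ┃ 
        ┃■■■■■■■■■■                      ┃ 
        ┃■■■■■■■■■■                      ┃ 
        ┃■■■■■■■■■■                      ┃ 
        ┃■■■■■■■■■■                      ┃ 
        ┃■■■■■■■■■■                      ┃ 
        ┃                                ┃ 
        ┃                                ┃ 
        ┃                                ┃ 
        ┃                    ┏━━━━━━━━━━━━━
        ┗━━━━━━━━━━━━━━━━━━━━┃ TabContainer
                             ┠─────────────
                             ┃[notes.txt]│ 
                             ┃─────────────
                             ┃The pipeline 
                             ┃             
                             ┃The architect
                             ┃This module p
                             ┃The algorithm


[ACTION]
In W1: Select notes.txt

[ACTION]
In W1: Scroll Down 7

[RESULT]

        ┃■■■■■■■■■■                      ┃ 
        ┃■■■■■■■■■■                      ┃ 
        ┃■■■■■■■■■■                      ┃ 
        ┃■■■■■■■■■■                      ┃ 
        ┃■■■■■■■■■■                      ┃ 
        ┃■■■■■■■■■■                      ┃ 
        ┃■■■■■■■■■■                      ┃ 
        ┃■■■■■■■■■■                      ┃ 
        ┃■■■■■■■■■■                      ┃ 
        ┃■■■■■■■■■■                      ┃ 
        ┃                                ┃ 
        ┃                                ┃ 
        ┃                                ┃ 
        ┃                    ┏━━━━━━━━━━━━━
        ┗━━━━━━━━━━━━━━━━━━━━┃ TabContainer
                             ┠─────────────
                             ┃[notes.txt]│ 
                             ┃─────────────
                             ┃This module p
                             ┃             
                             ┃             
                             ┃             
                             ┃             


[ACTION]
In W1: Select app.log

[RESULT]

        ┃■■■■■■■■■■                      ┃ 
        ┃■■■■■■■■■■                      ┃ 
        ┃■■■■■■■■■■                      ┃ 
        ┃■■■■■■■■■■                      ┃ 
        ┃■■■■■■■■■■                      ┃ 
        ┃■■■■■■■■■■                      ┃ 
        ┃■■■■■■■■■■                      ┃ 
        ┃■■■■■■■■■■                      ┃ 
        ┃■■■■■■■■■■                      ┃ 
        ┃■■■■■■■■■■                      ┃ 
        ┃                                ┃ 
        ┃                                ┃ 
        ┃                                ┃ 
        ┃                    ┏━━━━━━━━━━━━━
        ┗━━━━━━━━━━━━━━━━━━━━┃ TabContainer
                             ┠─────────────
                             ┃ notes.txt │[
                             ┃─────────────
                             ┃2024-01-15 00
                             ┃2024-01-15 00
                             ┃2024-01-15 00
                             ┃2024-01-15 00
                             ┃2024-01-15 00


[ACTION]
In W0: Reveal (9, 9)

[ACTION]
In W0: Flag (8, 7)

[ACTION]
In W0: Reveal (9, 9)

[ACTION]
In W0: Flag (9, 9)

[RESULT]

        ┃■■✹■■■■■■■                      ┃ 
        ┃■■■✹✹■■■✹■                      ┃ 
        ┃■■■■■■■■■■                      ┃ 
        ┃■■■■✹■■■✹■                      ┃ 
        ┃■✹■■■■■■■■                      ┃ 
        ┃■■✹■■✹■■■■                      ┃ 
        ┃■■■✹■✹✹■■✹                      ┃ 
        ┃■✹■■■■■■■■                      ┃ 
        ┃■■■■■■■■✹■                      ┃ 
        ┃■■■■■■■■■✹                      ┃ 
        ┃                                ┃ 
        ┃                                ┃ 
        ┃                                ┃ 
        ┃                    ┏━━━━━━━━━━━━━
        ┗━━━━━━━━━━━━━━━━━━━━┃ TabContainer
                             ┠─────────────
                             ┃ notes.txt │[
                             ┃─────────────
                             ┃2024-01-15 00
                             ┃2024-01-15 00
                             ┃2024-01-15 00
                             ┃2024-01-15 00
                             ┃2024-01-15 00


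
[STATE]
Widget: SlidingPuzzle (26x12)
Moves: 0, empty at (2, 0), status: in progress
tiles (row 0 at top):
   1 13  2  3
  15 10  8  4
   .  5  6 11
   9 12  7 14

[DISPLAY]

┌────┬────┬────┬────┐     
│  1 │ 13 │  2 │  3 │     
├────┼────┼────┼────┤     
│ 15 │ 10 │  8 │  4 │     
├────┼────┼────┼────┤     
│    │  5 │  6 │ 11 │     
├────┼────┼────┼────┤     
│  9 │ 12 │  7 │ 14 │     
└────┴────┴────┴────┘     
Moves: 0                  
                          
                          


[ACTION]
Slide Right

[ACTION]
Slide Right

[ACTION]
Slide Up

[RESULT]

┌────┬────┬────┬────┐     
│  1 │ 13 │  2 │  3 │     
├────┼────┼────┼────┤     
│ 15 │ 10 │  8 │  4 │     
├────┼────┼────┼────┤     
│  9 │  5 │  6 │ 11 │     
├────┼────┼────┼────┤     
│    │ 12 │  7 │ 14 │     
└────┴────┴────┴────┘     
Moves: 1                  
                          
                          


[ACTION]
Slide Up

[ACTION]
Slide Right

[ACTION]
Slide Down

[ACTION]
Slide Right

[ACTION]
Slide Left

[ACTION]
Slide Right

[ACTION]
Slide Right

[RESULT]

┌────┬────┬────┬────┐     
│  1 │ 13 │  2 │  3 │     
├────┼────┼────┼────┤     
│ 15 │ 10 │  8 │  4 │     
├────┼────┼────┼────┤     
│    │  5 │  6 │ 11 │     
├────┼────┼────┼────┤     
│  9 │ 12 │  7 │ 14 │     
└────┴────┴────┴────┘     
Moves: 4                  
                          
                          


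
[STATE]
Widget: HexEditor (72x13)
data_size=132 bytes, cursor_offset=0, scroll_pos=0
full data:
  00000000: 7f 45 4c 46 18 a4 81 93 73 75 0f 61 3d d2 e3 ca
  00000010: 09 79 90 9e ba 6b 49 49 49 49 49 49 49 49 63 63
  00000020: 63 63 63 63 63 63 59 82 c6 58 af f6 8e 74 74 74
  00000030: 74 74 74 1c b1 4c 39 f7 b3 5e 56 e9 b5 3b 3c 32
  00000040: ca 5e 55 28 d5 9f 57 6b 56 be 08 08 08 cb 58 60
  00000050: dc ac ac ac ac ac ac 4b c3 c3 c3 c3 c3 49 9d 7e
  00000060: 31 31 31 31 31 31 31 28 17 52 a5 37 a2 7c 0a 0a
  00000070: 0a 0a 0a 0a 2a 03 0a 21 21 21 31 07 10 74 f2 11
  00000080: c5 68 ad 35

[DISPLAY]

00000000  7F 45 4c 46 18 a4 81 93  73 75 0f 61 3d d2 e3 ca  |.ELF....su.
00000010  09 79 90 9e ba 6b 49 49  49 49 49 49 49 49 63 63  |.y...kIIIII
00000020  63 63 63 63 63 63 59 82  c6 58 af f6 8e 74 74 74  |ccccccY..X.
00000030  74 74 74 1c b1 4c 39 f7  b3 5e 56 e9 b5 3b 3c 32  |ttt..L9..^V
00000040  ca 5e 55 28 d5 9f 57 6b  56 be 08 08 08 cb 58 60  |.^U(..WkV..
00000050  dc ac ac ac ac ac ac 4b  c3 c3 c3 c3 c3 49 9d 7e  |.......K...
00000060  31 31 31 31 31 31 31 28  17 52 a5 37 a2 7c 0a 0a  |1111111(.R.
00000070  0a 0a 0a 0a 2a 03 0a 21  21 21 31 07 10 74 f2 11  |....*..!!!1
00000080  c5 68 ad 35                                       |.h.5       
                                                                        
                                                                        
                                                                        
                                                                        


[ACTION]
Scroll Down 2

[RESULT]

00000020  63 63 63 63 63 63 59 82  c6 58 af f6 8e 74 74 74  |ccccccY..X.
00000030  74 74 74 1c b1 4c 39 f7  b3 5e 56 e9 b5 3b 3c 32  |ttt..L9..^V
00000040  ca 5e 55 28 d5 9f 57 6b  56 be 08 08 08 cb 58 60  |.^U(..WkV..
00000050  dc ac ac ac ac ac ac 4b  c3 c3 c3 c3 c3 49 9d 7e  |.......K...
00000060  31 31 31 31 31 31 31 28  17 52 a5 37 a2 7c 0a 0a  |1111111(.R.
00000070  0a 0a 0a 0a 2a 03 0a 21  21 21 31 07 10 74 f2 11  |....*..!!!1
00000080  c5 68 ad 35                                       |.h.5       
                                                                        
                                                                        
                                                                        
                                                                        
                                                                        
                                                                        


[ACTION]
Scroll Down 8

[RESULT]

00000080  c5 68 ad 35                                       |.h.5       
                                                                        
                                                                        
                                                                        
                                                                        
                                                                        
                                                                        
                                                                        
                                                                        
                                                                        
                                                                        
                                                                        
                                                                        


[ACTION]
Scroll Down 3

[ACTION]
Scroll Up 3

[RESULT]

00000050  dc ac ac ac ac ac ac 4b  c3 c3 c3 c3 c3 49 9d 7e  |.......K...
00000060  31 31 31 31 31 31 31 28  17 52 a5 37 a2 7c 0a 0a  |1111111(.R.
00000070  0a 0a 0a 0a 2a 03 0a 21  21 21 31 07 10 74 f2 11  |....*..!!!1
00000080  c5 68 ad 35                                       |.h.5       
                                                                        
                                                                        
                                                                        
                                                                        
                                                                        
                                                                        
                                                                        
                                                                        
                                                                        


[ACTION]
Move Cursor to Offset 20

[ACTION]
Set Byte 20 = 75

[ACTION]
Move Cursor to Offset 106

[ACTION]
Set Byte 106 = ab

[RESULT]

00000050  dc ac ac ac ac ac ac 4b  c3 c3 c3 c3 c3 49 9d 7e  |.......K...
00000060  31 31 31 31 31 31 31 28  17 52 AB 37 a2 7c 0a 0a  |1111111(.R.
00000070  0a 0a 0a 0a 2a 03 0a 21  21 21 31 07 10 74 f2 11  |....*..!!!1
00000080  c5 68 ad 35                                       |.h.5       
                                                                        
                                                                        
                                                                        
                                                                        
                                                                        
                                                                        
                                                                        
                                                                        
                                                                        


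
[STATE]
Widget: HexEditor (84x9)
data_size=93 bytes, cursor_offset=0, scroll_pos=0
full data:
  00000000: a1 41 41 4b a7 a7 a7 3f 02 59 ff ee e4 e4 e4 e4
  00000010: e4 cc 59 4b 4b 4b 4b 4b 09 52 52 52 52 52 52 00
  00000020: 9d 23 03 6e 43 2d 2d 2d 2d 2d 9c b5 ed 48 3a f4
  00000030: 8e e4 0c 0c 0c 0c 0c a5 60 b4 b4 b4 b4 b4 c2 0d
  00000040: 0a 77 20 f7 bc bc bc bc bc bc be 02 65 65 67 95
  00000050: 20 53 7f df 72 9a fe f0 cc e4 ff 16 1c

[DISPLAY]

00000000  A1 41 41 4b a7 a7 a7 3f  02 59 ff ee e4 e4 e4 e4  |.AAK...?.Y......|      
00000010  e4 cc 59 4b 4b 4b 4b 4b  09 52 52 52 52 52 52 00  |..YKKKKK.RRRRRR.|      
00000020  9d 23 03 6e 43 2d 2d 2d  2d 2d 9c b5 ed 48 3a f4  |.#.nC-----...H:.|      
00000030  8e e4 0c 0c 0c 0c 0c a5  60 b4 b4 b4 b4 b4 c2 0d  |........`.......|      
00000040  0a 77 20 f7 bc bc bc bc  bc bc be 02 65 65 67 95  |.w .........eeg.|      
00000050  20 53 7f df 72 9a fe f0  cc e4 ff 16 1c           | S..r........   |      
                                                                                    
                                                                                    
                                                                                    


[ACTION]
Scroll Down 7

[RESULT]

00000050  20 53 7f df 72 9a fe f0  cc e4 ff 16 1c           | S..r........   |      
                                                                                    
                                                                                    
                                                                                    
                                                                                    
                                                                                    
                                                                                    
                                                                                    
                                                                                    


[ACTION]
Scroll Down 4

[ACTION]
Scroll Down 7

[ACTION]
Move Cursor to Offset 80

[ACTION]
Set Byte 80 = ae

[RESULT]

00000050  AE 53 7f df 72 9a fe f0  cc e4 ff 16 1c           |.S..r........   |      
                                                                                    
                                                                                    
                                                                                    
                                                                                    
                                                                                    
                                                                                    
                                                                                    
                                                                                    
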